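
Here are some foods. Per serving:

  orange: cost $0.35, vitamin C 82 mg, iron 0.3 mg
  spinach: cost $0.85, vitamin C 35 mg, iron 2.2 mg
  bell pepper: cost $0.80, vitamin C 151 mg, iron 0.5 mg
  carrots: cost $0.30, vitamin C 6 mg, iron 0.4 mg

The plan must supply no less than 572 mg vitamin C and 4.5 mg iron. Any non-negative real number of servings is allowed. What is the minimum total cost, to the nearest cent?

For a min-cost LP with two ≥-constraints, a basic feasible solution has at most two positive variables.
orange only: max(572/82, 4.5/0.3) = 15 servings → $5.25.
spinach only: max(572/35, 4.5/2.2) = 16.34 servings → $13.89.
bell pepper only: max(572/151, 4.5/0.5) = 9 servings → $7.20.
carrots only: max(572/6, 4.5/0.4) = 95.33 servings → $28.60.
orange + spinach with both tight: 6.48 servings and 1.162 servings → $3.26.
orange + bell pepper with both targets exact would need a negative amount; discard.
orange + carrots with both tight: 6.51 servings and 6.368 servings → $4.19.
spinach + bell pepper with both tight: 1.25 servings and 3.498 servings → $3.86.
spinach + carrots with both targets exact would need a negative amount; discard.
bell pepper + carrots with both tight: 3.516 servings and 6.855 servings → $4.87.
The minimum over all feasible corners is $3.26.

$3.26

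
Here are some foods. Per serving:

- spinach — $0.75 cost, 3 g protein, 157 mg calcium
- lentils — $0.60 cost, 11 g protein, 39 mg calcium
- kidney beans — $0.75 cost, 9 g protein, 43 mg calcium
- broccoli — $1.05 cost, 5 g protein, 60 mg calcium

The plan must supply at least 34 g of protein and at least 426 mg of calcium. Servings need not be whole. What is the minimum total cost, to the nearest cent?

A basic optimal solution has at most two foods positive. Try each food alone and each pair with both targets met exactly.
spinach only: max(34/3, 426/157) = 11.33 servings → $8.50.
lentils only: max(34/11, 426/39) = 10.92 servings → $6.55.
kidney beans only: max(34/9, 426/43) = 9.907 servings → $7.43.
broccoli only: max(34/5, 426/60) = 7.1 servings → $7.46.
spinach + lentils with both tight: 2.087 servings and 2.522 servings → $3.08.
spinach + kidney beans with both tight: 1.847 servings and 3.162 servings → $3.76.
spinach + broccoli with both tight: 0.1488 servings and 6.711 servings → $7.16.
lentils + kidney beans with both targets exact would need a negative amount; discard.
lentils + broccoli: intersection lies outside the first quadrant.
kidney beans + broccoli with both targets exact would need a negative amount; discard.
The minimum over all feasible corners is $3.08.

$3.08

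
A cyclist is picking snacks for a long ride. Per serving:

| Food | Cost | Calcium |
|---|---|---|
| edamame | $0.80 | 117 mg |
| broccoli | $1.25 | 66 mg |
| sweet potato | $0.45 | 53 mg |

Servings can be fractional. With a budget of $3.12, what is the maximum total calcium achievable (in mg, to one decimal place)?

Calcium per dollar: edamame 146.2, sweet potato 117.8, broccoli 52.8.
With no serving limits, spend the whole cost allowance on edamame: $3.12 / $0.80 × 117 mg = 456.3 mg.

456.3 mg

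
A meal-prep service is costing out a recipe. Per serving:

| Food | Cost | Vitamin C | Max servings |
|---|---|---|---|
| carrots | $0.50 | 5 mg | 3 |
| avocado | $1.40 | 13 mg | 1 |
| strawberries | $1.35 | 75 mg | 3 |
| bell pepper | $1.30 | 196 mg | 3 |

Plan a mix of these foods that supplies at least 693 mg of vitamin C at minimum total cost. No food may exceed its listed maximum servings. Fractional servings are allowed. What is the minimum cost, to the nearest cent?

$5.79

Cost per mg of vitamin C: bell pepper $0.0066, strawberries $0.0180, carrots $0.1000, avocado $0.1077.
Take 3 servings of bell pepper: +588.0 mg vitamin C for $3.90 (total $3.90, still need 105.0 mg).
Take 1.4 servings of strawberries: +105.0 mg vitamin C for $1.89 (total $5.79, still need 0.0 mg).
Greedy by cheapest-per-mg is optimal for a single linear constraint, so the minimum cost is $5.79.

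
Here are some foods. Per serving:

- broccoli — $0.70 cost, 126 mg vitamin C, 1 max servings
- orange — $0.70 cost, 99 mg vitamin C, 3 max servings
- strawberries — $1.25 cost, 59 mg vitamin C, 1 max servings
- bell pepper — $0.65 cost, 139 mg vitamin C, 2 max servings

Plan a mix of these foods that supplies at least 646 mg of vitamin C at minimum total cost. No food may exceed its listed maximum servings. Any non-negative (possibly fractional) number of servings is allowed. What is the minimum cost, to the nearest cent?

$3.71

Cost per mg of vitamin C: bell pepper $0.0047, broccoli $0.0056, orange $0.0071, strawberries $0.0212.
Take 2 servings of bell pepper: +278.0 mg vitamin C for $1.30 (total $1.30, still need 368.0 mg).
Take 1 serving of broccoli: +126.0 mg vitamin C for $0.70 (total $2.00, still need 242.0 mg).
Take 2.444 servings of orange: +242.0 mg vitamin C for $1.71 (total $3.71, still need 0.0 mg).
Greedy by cheapest-per-mg is optimal for a single linear constraint, so the minimum cost is $3.71.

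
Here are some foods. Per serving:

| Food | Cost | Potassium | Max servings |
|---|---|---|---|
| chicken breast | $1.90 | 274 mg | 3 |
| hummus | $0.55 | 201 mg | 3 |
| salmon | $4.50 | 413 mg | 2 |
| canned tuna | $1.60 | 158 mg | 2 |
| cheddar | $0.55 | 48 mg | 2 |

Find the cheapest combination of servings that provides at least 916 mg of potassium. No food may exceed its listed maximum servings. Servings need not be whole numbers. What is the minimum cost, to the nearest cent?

Cost per mg of potassium: hummus $0.0027, chicken breast $0.0069, canned tuna $0.0101, salmon $0.0109, cheddar $0.0115.
Take 3 servings of hummus: +603.0 mg potassium for $1.65 (total $1.65, still need 313.0 mg).
Take 1.142 servings of chicken breast: +313.0 mg potassium for $2.17 (total $3.82, still need 0.0 mg).
Greedy by cheapest-per-mg is optimal for a single linear constraint, so the minimum cost is $3.82.

$3.82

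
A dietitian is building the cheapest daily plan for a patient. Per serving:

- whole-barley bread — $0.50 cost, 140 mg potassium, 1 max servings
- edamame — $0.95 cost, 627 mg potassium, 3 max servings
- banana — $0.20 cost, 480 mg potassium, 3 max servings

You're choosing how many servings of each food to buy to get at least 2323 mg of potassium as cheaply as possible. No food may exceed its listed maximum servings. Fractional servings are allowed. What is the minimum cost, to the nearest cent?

Cost per mg of potassium: banana $0.0004, edamame $0.0015, whole-barley bread $0.0036.
Take 3 servings of banana: +1440.0 mg potassium for $0.60 (total $0.60, still need 883.0 mg).
Take 1.408 servings of edamame: +883.0 mg potassium for $1.34 (total $1.94, still need 0.0 mg).
Filling from the cheapest source first is optimal under one linear minimum: $1.94.

$1.94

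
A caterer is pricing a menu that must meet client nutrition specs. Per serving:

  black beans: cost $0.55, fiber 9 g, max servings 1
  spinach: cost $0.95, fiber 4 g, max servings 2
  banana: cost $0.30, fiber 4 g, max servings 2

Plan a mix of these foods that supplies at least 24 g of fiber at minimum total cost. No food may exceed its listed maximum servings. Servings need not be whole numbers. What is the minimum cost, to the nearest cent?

$2.81

Cost per g of fiber: black beans $0.0611, banana $0.0750, spinach $0.2375.
Take 1 serving of black beans: +9.0 g fiber for $0.55 (total $0.55, still need 15.0 g).
Take 2 servings of banana: +8.0 g fiber for $0.60 (total $1.15, still need 7.0 g).
Take 1.75 servings of spinach: +7.0 g fiber for $1.66 (total $2.81, still need 0.0 g).
Filling from the cheapest source first is optimal under one linear minimum: $2.81.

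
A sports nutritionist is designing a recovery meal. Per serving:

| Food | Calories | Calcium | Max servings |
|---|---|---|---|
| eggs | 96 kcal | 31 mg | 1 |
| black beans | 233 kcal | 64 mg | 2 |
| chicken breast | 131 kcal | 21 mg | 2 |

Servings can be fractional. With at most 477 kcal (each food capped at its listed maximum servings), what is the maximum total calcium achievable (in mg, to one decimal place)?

Calcium per kcal: eggs 0.3229, black beans 0.2747, chicken breast 0.1603.
Take 1 serving of eggs: uses 96 kcal, +31.0 mg calcium (running total 31.0 mg).
Take 1.635 servings of black beans: uses 381 kcal, +104.7 mg calcium (running total 135.7 mg).
Filling greedily by calcium-per-kcal is optimal for one linear limit, giving 135.7 mg.

135.7 mg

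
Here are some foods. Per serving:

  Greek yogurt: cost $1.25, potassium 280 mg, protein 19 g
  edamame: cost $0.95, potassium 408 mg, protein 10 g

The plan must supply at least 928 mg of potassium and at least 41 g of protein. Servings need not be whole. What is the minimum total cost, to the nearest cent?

$3.06

Two binding constraints pin down two serving amounts, so the optimal mix uses at most two foods. The candidates are each food alone (scaled to the tighter of potassium/protein) and each pair with both constraints tight.
Greek yogurt only: max(928/280, 41/19) = 3.314 servings → $4.14.
edamame only: max(928/408, 41/10) = 4.1 servings → $3.90.
Greek yogurt + edamame with both tight: 1.504 servings and 1.242 servings → $3.06.
Cheapest feasible corner: $3.06.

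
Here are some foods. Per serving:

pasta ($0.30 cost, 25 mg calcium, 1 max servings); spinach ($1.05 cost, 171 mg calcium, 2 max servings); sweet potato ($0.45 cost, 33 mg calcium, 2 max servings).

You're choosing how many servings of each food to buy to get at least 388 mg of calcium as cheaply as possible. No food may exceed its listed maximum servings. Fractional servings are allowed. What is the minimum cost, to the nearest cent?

Cost per mg of calcium: spinach $0.0061, pasta $0.0120, sweet potato $0.0136.
Take 2 servings of spinach: +342.0 mg calcium for $2.10 (total $2.10, still need 46.0 mg).
Take 1 serving of pasta: +25.0 mg calcium for $0.30 (total $2.40, still need 21.0 mg).
Take 0.6364 servings of sweet potato: +21.0 mg calcium for $0.29 (total $2.69, still need 0.0 mg).
Greedy by cheapest-per-mg is optimal for a single linear constraint, so the minimum cost is $2.69.

$2.69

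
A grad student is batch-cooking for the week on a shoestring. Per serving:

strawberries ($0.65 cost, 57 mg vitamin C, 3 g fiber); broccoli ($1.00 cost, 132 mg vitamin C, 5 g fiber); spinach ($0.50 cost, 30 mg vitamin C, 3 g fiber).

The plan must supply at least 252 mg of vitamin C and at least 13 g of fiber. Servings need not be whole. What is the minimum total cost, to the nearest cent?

This is a tiny linear program; its minimum lies at a vertex of the feasible set. List the vertices and price them.
strawberries only: max(252/57, 13/3) = 4.421 servings → $2.87.
broccoli only: max(252/132, 13/5) = 2.6 servings → $2.60.
spinach only: max(252/30, 13/3) = 8.4 servings → $4.20.
strawberries + broccoli with both tight: 4.108 servings and 0.1351 servings → $2.81.
strawberries + spinach: the both-tight solution has a negative serving — not a feasible corner.
broccoli + spinach with both tight: 1.488 servings and 1.854 servings → $2.41.
The minimum over all feasible corners is $2.41.

$2.41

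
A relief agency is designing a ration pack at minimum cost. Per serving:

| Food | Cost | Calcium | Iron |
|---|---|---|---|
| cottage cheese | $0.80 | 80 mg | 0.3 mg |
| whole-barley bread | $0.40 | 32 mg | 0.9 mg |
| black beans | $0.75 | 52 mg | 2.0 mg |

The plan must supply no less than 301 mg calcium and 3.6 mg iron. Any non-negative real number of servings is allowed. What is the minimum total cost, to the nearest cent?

Minimising a linear cost over {calcium ≥ 301, iron ≥ 3.6, servings ≥ 0} — the optimum is at a vertex, using one or two foods.
cottage cheese only: max(301/80, 3.6/0.3) = 12 servings → $9.60.
whole-barley bread only: max(301/32, 3.6/0.9) = 9.406 servings → $3.76.
black beans only: max(301/52, 3.6/2.0) = 5.788 servings → $4.34.
cottage cheese + whole-barley bread with both tight: 2.495 servings and 3.168 servings → $3.26.
cottage cheese + black beans with both tight: 2.873 servings and 1.369 servings → $3.32.
whole-barley bread + black beans: intersection lies outside the first quadrant.
So the least-cost plan costs $3.26.

$3.26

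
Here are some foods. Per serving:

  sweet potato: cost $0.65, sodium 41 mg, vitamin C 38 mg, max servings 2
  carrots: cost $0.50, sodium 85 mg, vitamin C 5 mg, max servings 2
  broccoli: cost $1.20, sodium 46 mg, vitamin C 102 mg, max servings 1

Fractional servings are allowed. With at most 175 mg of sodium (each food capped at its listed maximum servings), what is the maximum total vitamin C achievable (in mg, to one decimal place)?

180.8 mg

Vitamin C per mg sodium: broccoli 2.217, sweet potato 0.9268, carrots 0.05882.
Take 1 serving of broccoli: uses 46 mg sodium, +102.0 mg vitamin C (running total 102.0 mg).
Take 2 servings of sweet potato: uses 82 mg sodium, +76.0 mg vitamin C (running total 178.0 mg).
Take 0.5529 servings of carrots: uses 47 mg sodium, +2.8 mg vitamin C (running total 180.8 mg).
Greedy by best ratio exhausts the sodium allowance optimally: 180.8 mg.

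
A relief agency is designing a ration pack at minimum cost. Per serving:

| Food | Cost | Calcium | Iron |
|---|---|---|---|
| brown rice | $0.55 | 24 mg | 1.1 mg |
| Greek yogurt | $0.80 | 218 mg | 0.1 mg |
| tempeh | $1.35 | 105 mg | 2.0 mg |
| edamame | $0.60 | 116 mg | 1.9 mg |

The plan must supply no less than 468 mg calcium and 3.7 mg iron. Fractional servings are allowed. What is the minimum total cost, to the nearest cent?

$2.05

Check every corner: each single food scaled to meet both minima, and each pair solved so both constraints bind.
brown rice only: max(468/24, 3.7/1.1) = 19.5 servings → $10.72.
Greek yogurt only: max(468/218, 3.7/0.1) = 37 servings → $29.60.
tempeh only: max(468/105, 3.7/2.0) = 4.457 servings → $6.02.
edamame only: max(468/116, 3.7/1.9) = 4.034 servings → $2.42.
brown rice + Greek yogurt with both tight: 3.201 servings and 1.794 servings → $3.20.
brown rice + tempeh with both targets exact would need a negative amount; discard.
brown rice + edamame: intersection lies outside the first quadrant.
Greek yogurt + tempeh with both tight: 1.287 servings and 1.786 servings → $3.44.
Greek yogurt + edamame with both tight: 1.143 servings and 1.887 servings → $2.05.
tempeh + edamame: the both-tight solution has a negative serving — not a feasible corner.
Cheapest feasible corner: $2.05.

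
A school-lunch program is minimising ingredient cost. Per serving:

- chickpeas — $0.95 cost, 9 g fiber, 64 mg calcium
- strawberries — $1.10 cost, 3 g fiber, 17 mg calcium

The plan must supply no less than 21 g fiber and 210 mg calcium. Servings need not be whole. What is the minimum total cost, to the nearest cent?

$3.12

At the optimum either one food covers both requirements or two foods hit both targets exactly; no other combination can be cheaper.
chickpeas only: max(21/9, 210/64) = 3.281 servings → $3.12.
strawberries only: max(21/3, 210/17) = 12.35 servings → $13.59.
chickpeas + strawberries: the both-tight solution has a negative serving — not a feasible corner.
So the least-cost plan costs $3.12.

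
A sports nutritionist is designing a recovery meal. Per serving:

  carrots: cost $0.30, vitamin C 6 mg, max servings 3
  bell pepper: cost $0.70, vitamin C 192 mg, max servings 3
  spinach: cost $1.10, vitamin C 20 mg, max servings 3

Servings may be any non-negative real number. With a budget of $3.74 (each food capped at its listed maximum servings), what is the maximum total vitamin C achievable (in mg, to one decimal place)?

607.5 mg

Vitamin C per dollar: bell pepper 274.3, carrots 20, spinach 18.18.
Take 3 servings of bell pepper: spends $2.10, +576.0 mg vitamin C (running total 576.0 mg).
Take 3 servings of carrots: spends $0.90, +18.0 mg vitamin C (running total 594.0 mg).
Take 0.6727 servings of spinach: spends $0.74, +13.5 mg vitamin C (running total 607.5 mg).
Filling greedily by vitamin C-per-dollar is optimal for one linear limit, giving 607.5 mg.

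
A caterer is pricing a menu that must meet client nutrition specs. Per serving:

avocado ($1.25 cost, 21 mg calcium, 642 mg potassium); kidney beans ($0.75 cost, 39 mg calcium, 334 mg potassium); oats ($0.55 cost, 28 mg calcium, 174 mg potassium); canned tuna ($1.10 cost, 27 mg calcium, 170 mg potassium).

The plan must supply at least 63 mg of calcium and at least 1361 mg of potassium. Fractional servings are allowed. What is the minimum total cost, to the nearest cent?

A basic optimal solution has at most two foods positive. Try each food alone and each pair with both targets met exactly.
avocado only: max(63/21, 1361/642) = 3 servings → $3.75.
kidney beans only: max(63/39, 1361/334) = 4.075 servings → $3.06.
oats only: max(63/28, 1361/174) = 7.822 servings → $4.30.
canned tuna only: max(63/27, 1361/170) = 8.006 servings → $8.81.
avocado + kidney beans with both tight: 1.777 servings and 0.6583 servings → $2.72.
avocado + oats with both tight: 1.895 servings and 0.8284 servings → $2.82.
avocado + canned tuna with both tight: 1.892 servings and 0.862 servings → $3.31.
kidney beans + oats with both targets exact would need a negative amount; discard.
kidney beans + canned tuna: the both-tight solution has a negative serving — not a feasible corner.
oats + canned tuna: the both-tight solution has a negative serving — not a feasible corner.
The minimum over all feasible corners is $2.72.

$2.72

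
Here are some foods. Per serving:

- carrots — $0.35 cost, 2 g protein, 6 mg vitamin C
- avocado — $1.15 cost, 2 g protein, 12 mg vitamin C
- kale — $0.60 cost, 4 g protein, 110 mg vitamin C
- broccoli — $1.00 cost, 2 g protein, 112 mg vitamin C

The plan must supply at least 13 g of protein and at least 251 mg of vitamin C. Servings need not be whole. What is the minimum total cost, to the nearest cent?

Compare the cost at each extreme point of the feasible region.
carrots only: max(13/2, 251/6) = 41.83 servings → $14.64.
avocado only: max(13/2, 251/12) = 20.92 servings → $24.05.
kale only: max(13/4, 251/110) = 3.25 servings → $1.95.
broccoli only: max(13/2, 251/112) = 6.5 servings → $6.50.
carrots + avocado: the both-tight solution has a negative serving — not a feasible corner.
carrots + kale with both tight: 2.173 servings and 2.163 servings → $2.06.
carrots + broccoli with both tight: 4.5 servings and 2 servings → $3.58.
avocado + kale with both tight: 2.477 servings and 2.012 servings → $4.06.
avocado + broccoli with both tight: 4.77 servings and 1.73 servings → $7.22.
kale + broccoli: intersection lies outside the first quadrant.
The minimum over all feasible corners is $1.95.

$1.95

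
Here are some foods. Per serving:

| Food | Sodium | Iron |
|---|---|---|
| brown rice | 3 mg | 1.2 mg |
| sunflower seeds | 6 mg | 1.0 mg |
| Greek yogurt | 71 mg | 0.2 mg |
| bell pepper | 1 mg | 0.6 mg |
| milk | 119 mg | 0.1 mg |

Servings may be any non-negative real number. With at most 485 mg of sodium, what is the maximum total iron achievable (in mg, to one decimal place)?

291.0 mg

Iron per mg sodium: bell pepper 0.6, brown rice 0.4, sunflower seeds 0.1667, Greek yogurt 0.002817, milk 0.0008403.
With no serving limits, spend the whole sodium allowance on bell pepper: 485 mg / 1 mg × 0.6 mg = 291.0 mg.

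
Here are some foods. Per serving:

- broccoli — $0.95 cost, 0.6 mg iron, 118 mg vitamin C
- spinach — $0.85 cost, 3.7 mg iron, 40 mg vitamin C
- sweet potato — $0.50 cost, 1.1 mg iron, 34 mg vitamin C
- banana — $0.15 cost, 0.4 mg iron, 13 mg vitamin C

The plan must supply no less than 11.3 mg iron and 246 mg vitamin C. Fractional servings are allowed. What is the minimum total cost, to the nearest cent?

Check every corner: each single food scaled to meet both minima, and each pair solved so both constraints bind.
broccoli only: max(11.3/0.6, 246/118) = 18.83 servings → $17.89.
spinach only: max(11.3/3.7, 246/40) = 6.15 servings → $5.23.
sweet potato only: max(11.3/1.1, 246/34) = 10.27 servings → $5.14.
banana only: max(11.3/0.4, 246/13) = 28.25 servings → $4.24.
broccoli + spinach with both tight: 1.111 servings and 2.874 servings → $3.50.
broccoli + sweet potato: the both-tight solution has a negative serving — not a feasible corner.
broccoli + banana with both targets exact would need a negative amount; discard.
spinach + sweet potato with both tight: 1.389 servings and 5.601 servings → $3.98.
spinach + banana with both tight: 1.511 servings and 14.27 servings → $3.43.
sweet potato + banana: the both-tight solution has a negative serving — not a feasible corner.
So the least-cost plan costs $3.43.

$3.43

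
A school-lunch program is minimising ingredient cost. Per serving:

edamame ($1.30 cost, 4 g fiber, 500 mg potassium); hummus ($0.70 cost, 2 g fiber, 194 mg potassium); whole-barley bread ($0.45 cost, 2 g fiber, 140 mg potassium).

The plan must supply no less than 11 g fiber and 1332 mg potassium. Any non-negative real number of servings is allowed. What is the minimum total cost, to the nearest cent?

$3.50

edamame only: max(11/4, 1332/500) = 2.75 servings → $3.58.
hummus only: max(11/2, 1332/194) = 6.866 servings → $4.81.
whole-barley bread only: max(11/2, 1332/140) = 9.514 servings → $4.28.
edamame + hummus with both tight: 2.366 servings and 0.7679 servings → $3.61.
edamame + whole-barley bread with both tight: 2.555 servings and 0.3909 servings → $3.50.
hummus + whole-barley bread: intersection lies outside the first quadrant.
So the least-cost plan costs $3.50.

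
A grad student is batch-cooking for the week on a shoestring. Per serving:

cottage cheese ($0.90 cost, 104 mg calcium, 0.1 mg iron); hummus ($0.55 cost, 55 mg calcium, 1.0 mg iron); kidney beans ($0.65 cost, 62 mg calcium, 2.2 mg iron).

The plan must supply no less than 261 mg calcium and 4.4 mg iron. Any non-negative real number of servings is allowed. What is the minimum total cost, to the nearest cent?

With two linear requirements the optimum uses one or two foods; enumerate the corners.
cottage cheese only: max(261/104, 4.4/0.1) = 44 servings → $39.60.
hummus only: max(261/55, 4.4/1.0) = 4.745 servings → $2.61.
kidney beans only: max(261/62, 4.4/2.2) = 4.21 servings → $2.74.
cottage cheese + hummus with both tight: 0.1929 servings and 4.381 servings → $2.58.
cottage cheese + kidney beans with both tight: 1.354 servings and 1.938 servings → $2.48.
hummus + kidney beans: intersection lies outside the first quadrant.
Cheapest feasible corner: $2.48.

$2.48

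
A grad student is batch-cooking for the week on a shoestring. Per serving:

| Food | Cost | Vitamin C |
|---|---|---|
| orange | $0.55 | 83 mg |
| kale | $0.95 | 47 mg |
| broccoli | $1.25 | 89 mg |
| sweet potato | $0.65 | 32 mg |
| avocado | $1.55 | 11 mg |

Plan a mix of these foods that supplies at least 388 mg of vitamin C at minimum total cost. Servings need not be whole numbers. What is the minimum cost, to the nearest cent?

Cost per mg of vitamin C: orange $0.0066, broccoli $0.0140, kale $0.0202, sweet potato $0.0203, avocado $0.1409.
With no serving limits, use only orange: 388 mg / 83 mg = 4.675 servings × $0.55 = $2.57.

$2.57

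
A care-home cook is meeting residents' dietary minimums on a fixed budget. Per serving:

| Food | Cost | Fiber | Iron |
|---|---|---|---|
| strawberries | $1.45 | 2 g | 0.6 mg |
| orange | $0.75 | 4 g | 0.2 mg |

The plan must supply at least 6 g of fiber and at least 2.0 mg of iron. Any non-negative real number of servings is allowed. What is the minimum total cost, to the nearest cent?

$4.83

Compare the cost at each extreme point of the feasible region.
strawberries only: max(6/2, 2.0/0.6) = 3.333 servings → $4.83.
orange only: max(6/4, 2.0/0.2) = 10 servings → $7.50.
strawberries + orange with both targets exact would need a negative amount; discard.
Cheapest feasible corner: $4.83.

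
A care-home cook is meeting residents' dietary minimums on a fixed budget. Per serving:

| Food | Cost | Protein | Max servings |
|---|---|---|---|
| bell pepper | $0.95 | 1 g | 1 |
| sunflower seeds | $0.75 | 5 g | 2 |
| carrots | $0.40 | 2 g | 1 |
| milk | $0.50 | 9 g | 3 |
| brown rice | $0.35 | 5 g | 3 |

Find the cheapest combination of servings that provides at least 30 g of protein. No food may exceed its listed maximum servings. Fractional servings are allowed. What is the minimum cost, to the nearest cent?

$1.71

Cost per g of protein: milk $0.0556, brown rice $0.0700, sunflower seeds $0.1500, carrots $0.2000, bell pepper $0.9500.
Take 3 servings of milk: +27.0 g protein for $1.50 (total $1.50, still need 3.0 g).
Take 0.6 servings of brown rice: +3.0 g protein for $0.21 (total $1.71, still need 0.0 g).
Greedy by cheapest-per-g is optimal for a single linear constraint, so the minimum cost is $1.71.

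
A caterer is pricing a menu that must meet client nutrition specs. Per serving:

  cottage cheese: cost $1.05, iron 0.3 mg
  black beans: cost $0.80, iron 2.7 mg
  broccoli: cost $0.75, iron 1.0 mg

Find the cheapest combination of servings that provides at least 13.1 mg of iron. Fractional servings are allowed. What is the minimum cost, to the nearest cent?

$3.88

Cost per mg of iron: black beans $0.2963, broccoli $0.7500, cottage cheese $3.5000.
With no serving limits, use only black beans: 13.1 mg / 2.7 mg = 4.852 servings × $0.80 = $3.88.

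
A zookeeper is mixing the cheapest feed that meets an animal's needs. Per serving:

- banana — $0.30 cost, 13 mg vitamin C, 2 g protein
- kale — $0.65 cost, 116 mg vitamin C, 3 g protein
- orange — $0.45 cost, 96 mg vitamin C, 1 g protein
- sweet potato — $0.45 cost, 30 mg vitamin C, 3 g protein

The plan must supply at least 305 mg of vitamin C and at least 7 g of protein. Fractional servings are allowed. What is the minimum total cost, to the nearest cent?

$1.66

banana only: max(305/13, 7/2) = 23.46 servings → $7.04.
kale only: max(305/116, 7/3) = 2.629 servings → $1.71.
orange only: max(305/96, 7/1) = 7 servings → $3.15.
sweet potato only: max(305/30, 7/3) = 10.17 servings → $4.58.
banana + kale with both targets exact would need a negative amount; discard.
banana + orange with both tight: 2.05 servings and 2.899 servings → $1.92.
banana + sweet potato: the both-tight solution has a negative serving — not a feasible corner.
kale + orange with both tight: 2.134 servings and 0.5988 servings → $1.66.
kale + sweet potato: intersection lies outside the first quadrant.
orange + sweet potato with both tight: 2.733 servings and 1.422 servings → $1.87.
The minimum over all feasible corners is $1.66.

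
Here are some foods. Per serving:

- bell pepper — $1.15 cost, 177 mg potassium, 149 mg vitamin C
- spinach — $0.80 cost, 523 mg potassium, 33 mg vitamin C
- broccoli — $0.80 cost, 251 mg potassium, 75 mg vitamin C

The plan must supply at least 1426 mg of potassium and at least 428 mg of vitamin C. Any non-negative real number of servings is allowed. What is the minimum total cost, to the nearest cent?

$4.34

Two binding constraints pin down two serving amounts, so the optimal mix uses at most two foods. The candidates are each food alone (scaled to the tighter of potassium/vitamin C) and each pair with both constraints tight.
bell pepper only: max(1426/177, 428/149) = 8.056 servings → $9.26.
spinach only: max(1426/523, 428/33) = 12.97 servings → $10.38.
broccoli only: max(1426/251, 428/75) = 5.707 servings → $4.57.
bell pepper + spinach with both tight: 2.452 servings and 1.897 servings → $4.34.
bell pepper + broccoli with both tight: 0.01981 servings and 5.667 servings → $4.56.
spinach + broccoli: the both-tight solution has a negative serving — not a feasible corner.
Cheapest feasible corner: $4.34.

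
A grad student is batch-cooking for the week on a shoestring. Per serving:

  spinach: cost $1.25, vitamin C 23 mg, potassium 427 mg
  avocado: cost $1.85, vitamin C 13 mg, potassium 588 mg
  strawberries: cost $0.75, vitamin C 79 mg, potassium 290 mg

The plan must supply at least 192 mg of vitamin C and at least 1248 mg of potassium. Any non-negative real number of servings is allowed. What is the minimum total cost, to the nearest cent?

$3.23

spinach only: max(192/23, 1248/427) = 8.348 servings → $10.43.
avocado only: max(192/13, 1248/588) = 14.77 servings → $27.32.
strawberries only: max(192/79, 1248/290) = 4.303 servings → $3.23.
spinach + avocado with both targets exact would need a negative amount; discard.
spinach + strawberries with both tight: 1.586 servings and 1.969 servings → $3.46.
avocado + strawberries with both tight: 1.005 servings and 2.265 servings → $3.56.
The minimum over all feasible corners is $3.23.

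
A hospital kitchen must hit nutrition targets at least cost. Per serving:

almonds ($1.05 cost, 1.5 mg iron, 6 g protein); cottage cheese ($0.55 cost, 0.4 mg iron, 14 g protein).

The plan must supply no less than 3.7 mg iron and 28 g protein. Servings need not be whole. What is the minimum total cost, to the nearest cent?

$2.88

almonds only: max(3.7/1.5, 28/6) = 4.667 servings → $4.90.
cottage cheese only: max(3.7/0.4, 28/14) = 9.25 servings → $5.09.
almonds + cottage cheese with both tight: 2.183 servings and 1.065 servings → $2.88.
Cheapest feasible corner: $2.88.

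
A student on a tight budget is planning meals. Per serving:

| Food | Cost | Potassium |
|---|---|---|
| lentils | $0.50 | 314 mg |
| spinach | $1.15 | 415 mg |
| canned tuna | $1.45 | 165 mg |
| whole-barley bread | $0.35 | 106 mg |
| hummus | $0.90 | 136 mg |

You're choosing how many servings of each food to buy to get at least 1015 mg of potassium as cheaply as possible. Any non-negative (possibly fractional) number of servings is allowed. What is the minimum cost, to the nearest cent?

$1.62

Cost per mg of potassium: lentils $0.0016, spinach $0.0028, whole-barley bread $0.0033, hummus $0.0066, canned tuna $0.0088.
With no serving limits, use only lentils: 1015 mg / 314 mg = 3.232 servings × $0.50 = $1.62.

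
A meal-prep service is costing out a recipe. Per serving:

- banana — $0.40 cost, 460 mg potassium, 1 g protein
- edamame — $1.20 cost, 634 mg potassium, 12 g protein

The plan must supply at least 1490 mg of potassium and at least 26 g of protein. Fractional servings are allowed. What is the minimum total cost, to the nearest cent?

An LP optimum is at a vertex; with two nutrient constraints at most two foods are used. Check each candidate.
banana only: max(1490/460, 26/1) = 26 servings → $10.40.
edamame only: max(1490/634, 26/12) = 2.35 servings → $2.82.
banana + edamame with both tight: 0.2857 servings and 2.143 servings → $2.69.
The minimum over all feasible corners is $2.69.

$2.69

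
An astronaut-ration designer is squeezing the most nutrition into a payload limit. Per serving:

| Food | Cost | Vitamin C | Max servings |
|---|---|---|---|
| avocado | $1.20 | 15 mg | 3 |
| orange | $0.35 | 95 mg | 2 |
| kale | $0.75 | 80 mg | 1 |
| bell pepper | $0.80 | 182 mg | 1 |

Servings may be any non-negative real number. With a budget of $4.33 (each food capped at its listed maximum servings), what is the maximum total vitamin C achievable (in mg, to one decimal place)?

478.0 mg

Vitamin C per dollar: orange 271.4, bell pepper 227.5, kale 106.7, avocado 12.5.
Take 2 servings of orange: spends $0.70, +190.0 mg vitamin C (running total 190.0 mg).
Take 1 serving of bell pepper: spends $0.80, +182.0 mg vitamin C (running total 372.0 mg).
Take 1 serving of kale: spends $0.75, +80.0 mg vitamin C (running total 452.0 mg).
Take 1.733 servings of avocado: spends $2.08, +26.0 mg vitamin C (running total 478.0 mg).
Filling greedily by vitamin C-per-dollar is optimal for one linear limit, giving 478.0 mg.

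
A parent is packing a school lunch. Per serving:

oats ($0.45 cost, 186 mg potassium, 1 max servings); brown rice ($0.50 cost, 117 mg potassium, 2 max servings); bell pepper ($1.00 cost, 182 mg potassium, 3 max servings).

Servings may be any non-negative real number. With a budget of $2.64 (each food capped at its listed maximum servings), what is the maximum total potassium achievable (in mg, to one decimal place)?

Potassium per dollar: oats 413.3, brown rice 234, bell pepper 182.
Take 1 serving of oats: spends $0.45, +186.0 mg potassium (running total 186.0 mg).
Take 2 servings of brown rice: spends $1.00, +234.0 mg potassium (running total 420.0 mg).
Take 1.19 servings of bell pepper: spends $1.19, +216.6 mg potassium (running total 636.6 mg).
Greedy by best ratio exhausts the cost allowance optimally: 636.6 mg.

636.6 mg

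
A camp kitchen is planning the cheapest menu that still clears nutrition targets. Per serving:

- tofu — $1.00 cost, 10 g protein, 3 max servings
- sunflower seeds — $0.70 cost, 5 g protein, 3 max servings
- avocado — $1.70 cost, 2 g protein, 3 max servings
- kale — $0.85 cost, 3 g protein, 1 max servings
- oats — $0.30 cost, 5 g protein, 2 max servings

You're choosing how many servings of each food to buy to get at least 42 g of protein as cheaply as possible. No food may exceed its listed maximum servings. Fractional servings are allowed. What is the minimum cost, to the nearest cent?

$3.88

Cost per g of protein: oats $0.0600, tofu $0.1000, sunflower seeds $0.1400, kale $0.2833, avocado $0.8500.
Take 2 servings of oats: +10.0 g protein for $0.60 (total $0.60, still need 32.0 g).
Take 3 servings of tofu: +30.0 g protein for $3.00 (total $3.60, still need 2.0 g).
Take 0.4 servings of sunflower seeds: +2.0 g protein for $0.28 (total $3.88, still need 0.0 g).
Filling from the cheapest source first is optimal under one linear minimum: $3.88.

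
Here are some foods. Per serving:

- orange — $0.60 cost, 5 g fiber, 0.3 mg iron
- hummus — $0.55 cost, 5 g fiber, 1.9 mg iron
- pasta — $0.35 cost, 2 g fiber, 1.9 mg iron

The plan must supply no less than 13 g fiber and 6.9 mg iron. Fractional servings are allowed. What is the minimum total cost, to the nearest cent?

$1.65

The cheapest plan sits at a corner of the feasible region — with two constraints it uses at most two foods.
orange only: max(13/5, 6.9/0.3) = 23 servings → $13.80.
hummus only: max(13/5, 6.9/1.9) = 3.632 servings → $2.00.
pasta only: max(13/2, 6.9/1.9) = 6.5 servings → $2.27.
orange + hummus: the both-tight solution has a negative serving — not a feasible corner.
orange + pasta with both tight: 1.225 servings and 3.438 servings → $1.94.
hummus + pasta with both tight: 1.912 servings and 1.719 servings → $1.65.
So the least-cost plan costs $1.65.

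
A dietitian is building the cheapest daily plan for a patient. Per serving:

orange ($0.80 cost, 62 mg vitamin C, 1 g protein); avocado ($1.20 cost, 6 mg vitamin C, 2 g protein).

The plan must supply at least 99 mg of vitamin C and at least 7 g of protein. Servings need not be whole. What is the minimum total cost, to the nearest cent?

$4.46

Two binding constraints pin down two serving amounts, so the optimal mix uses at most two foods. The candidates are each food alone (scaled to the tighter of vitamin C/protein) and each pair with both constraints tight.
orange only: max(99/62, 7/1) = 7 servings → $5.60.
avocado only: max(99/6, 7/2) = 16.5 servings → $19.80.
orange + avocado with both tight: 1.322 servings and 2.839 servings → $4.46.
The minimum over all feasible corners is $4.46.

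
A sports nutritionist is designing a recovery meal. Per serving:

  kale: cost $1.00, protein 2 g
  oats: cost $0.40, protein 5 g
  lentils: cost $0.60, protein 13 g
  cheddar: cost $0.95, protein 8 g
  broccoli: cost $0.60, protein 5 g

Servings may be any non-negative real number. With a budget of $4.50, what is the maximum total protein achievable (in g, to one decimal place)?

Protein per dollar: lentils 21.67, oats 12.5, cheddar 8.421, broccoli 8.333, kale 2.
With no serving limits, spend the whole cost allowance on lentils: $4.50 / $0.60 × 13 g = 97.5 g.

97.5 g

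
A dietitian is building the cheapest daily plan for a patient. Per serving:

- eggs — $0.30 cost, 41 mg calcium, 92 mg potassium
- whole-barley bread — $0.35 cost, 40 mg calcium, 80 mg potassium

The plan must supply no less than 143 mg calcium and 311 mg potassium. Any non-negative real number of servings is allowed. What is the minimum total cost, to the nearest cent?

$1.05

eggs only: max(143/41, 311/92) = 3.488 servings → $1.05.
whole-barley bread only: max(143/40, 311/80) = 3.888 servings → $1.36.
eggs + whole-barley bread with both tight: 2.5 servings and 1.012 servings → $1.10.
So the least-cost plan costs $1.05.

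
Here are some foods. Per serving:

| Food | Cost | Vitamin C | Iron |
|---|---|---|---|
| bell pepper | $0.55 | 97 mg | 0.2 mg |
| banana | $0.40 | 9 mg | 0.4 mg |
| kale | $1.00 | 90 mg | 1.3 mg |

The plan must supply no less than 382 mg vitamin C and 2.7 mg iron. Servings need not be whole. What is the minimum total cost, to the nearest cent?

$3.01

For a min-cost LP with two ≥-constraints, a basic feasible solution has at most two positive variables.
bell pepper only: max(382/97, 2.7/0.2) = 13.5 servings → $7.42.
banana only: max(382/9, 2.7/0.4) = 42.44 servings → $16.98.
kale only: max(382/90, 2.7/1.3) = 4.244 servings → $4.24.
bell pepper + banana with both tight: 3.473 servings and 5.014 servings → $3.92.
bell pepper + kale with both tight: 2.346 servings and 1.716 servings → $3.01.
banana + kale: the both-tight solution has a negative serving — not a feasible corner.
So the least-cost plan costs $3.01.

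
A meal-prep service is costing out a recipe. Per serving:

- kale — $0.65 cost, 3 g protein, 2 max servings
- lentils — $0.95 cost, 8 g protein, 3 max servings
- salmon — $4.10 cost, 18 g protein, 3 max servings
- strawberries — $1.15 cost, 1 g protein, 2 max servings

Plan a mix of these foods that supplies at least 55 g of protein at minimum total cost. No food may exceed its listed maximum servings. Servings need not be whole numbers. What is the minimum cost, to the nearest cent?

Cost per g of protein: lentils $0.1187, kale $0.2167, salmon $0.2278, strawberries $1.1500.
Take 3 servings of lentils: +24.0 g protein for $2.85 (total $2.85, still need 31.0 g).
Take 2 servings of kale: +6.0 g protein for $1.30 (total $4.15, still need 25.0 g).
Take 1.389 servings of salmon: +25.0 g protein for $5.69 (total $9.84, still need 0.0 g).
Filling from the cheapest source first is optimal under one linear minimum: $9.84.

$9.84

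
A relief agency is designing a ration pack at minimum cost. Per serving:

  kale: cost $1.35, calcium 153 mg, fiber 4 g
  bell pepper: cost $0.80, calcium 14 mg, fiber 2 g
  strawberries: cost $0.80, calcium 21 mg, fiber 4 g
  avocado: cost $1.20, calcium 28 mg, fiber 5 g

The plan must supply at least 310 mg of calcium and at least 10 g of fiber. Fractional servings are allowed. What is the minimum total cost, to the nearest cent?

This is a tiny linear program; its minimum lies at a vertex of the feasible set. List the vertices and price them.
kale only: max(310/153, 10/4) = 2.5 servings → $3.38.
bell pepper only: max(310/14, 10/2) = 22.14 servings → $17.71.
strawberries only: max(310/21, 10/4) = 14.76 servings → $11.81.
avocado only: max(310/28, 10/5) = 11.07 servings → $13.29.
kale + bell pepper with both tight: 1.92 servings and 1.16 servings → $3.52.
kale + strawberries with both tight: 1.951 servings and 0.5492 servings → $3.07.
kale + avocado with both tight: 1.945 servings and 0.4441 servings → $3.16.
bell pepper + strawberries with both targets exact would need a negative amount; discard.
bell pepper + avocado: the both-tight solution has a negative serving — not a feasible corner.
strawberries + avocado: intersection lies outside the first quadrant.
So the least-cost plan costs $3.07.

$3.07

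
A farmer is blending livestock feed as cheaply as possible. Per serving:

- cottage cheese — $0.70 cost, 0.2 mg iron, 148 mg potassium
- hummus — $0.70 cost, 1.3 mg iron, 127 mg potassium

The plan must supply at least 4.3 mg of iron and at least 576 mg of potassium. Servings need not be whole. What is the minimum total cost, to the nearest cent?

cottage cheese only: max(4.3/0.2, 576/148) = 21.5 servings → $15.05.
hummus only: max(4.3/1.3, 576/127) = 4.535 servings → $3.17.
cottage cheese + hummus with both tight: 1.214 servings and 3.121 servings → $3.03.
Cheapest feasible corner: $3.03.

$3.03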